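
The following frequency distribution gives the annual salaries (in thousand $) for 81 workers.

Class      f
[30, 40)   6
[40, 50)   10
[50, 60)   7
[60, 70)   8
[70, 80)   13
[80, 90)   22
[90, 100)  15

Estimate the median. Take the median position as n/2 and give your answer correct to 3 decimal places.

77.308

Cumulative frequencies: 6, 16, 23, 31, 44, 66, 81
n = 81; position = n/2 = 40.5.
This falls in the class [70, 80): L = 70, F = 31, f = 13, h = 10.
Median ≈ 70 + ((40.5 − 31) / 13) × 10 = 77.3077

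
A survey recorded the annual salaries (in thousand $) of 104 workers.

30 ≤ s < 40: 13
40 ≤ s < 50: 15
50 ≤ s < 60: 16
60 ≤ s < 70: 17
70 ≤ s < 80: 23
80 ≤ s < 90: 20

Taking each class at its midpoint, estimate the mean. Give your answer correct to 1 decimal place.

62.9

Midpoints: 35, 45, 55, 65, 75, 85
Σfm = 13×35 + 15×45 + 16×55 + 17×65 + 23×75 + 20×85 = 6540
n = Σf = 104
Mean = 6540 / 104 = 62.8846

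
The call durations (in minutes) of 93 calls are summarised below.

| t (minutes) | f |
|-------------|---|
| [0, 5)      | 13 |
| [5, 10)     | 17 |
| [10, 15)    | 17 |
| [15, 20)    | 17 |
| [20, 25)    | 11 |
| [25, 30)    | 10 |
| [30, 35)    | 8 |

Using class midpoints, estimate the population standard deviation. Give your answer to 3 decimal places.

9.156

Midpoints: 2.5, 7.5, 12.5, 17.5, 22.5, 27.5, 32.5
n = 93, Σfm = 1452.5, mean = 15.6183
Σfm² = 30481.25
Σf(m − x̄)² = Σfm² − (Σfm)²/n = 30481.25 − 1452.5²/93 = 7795.6989
Population variance = 7795.6989 / 93 = 83.8247
Standard deviation = √83.8247 = 9.1556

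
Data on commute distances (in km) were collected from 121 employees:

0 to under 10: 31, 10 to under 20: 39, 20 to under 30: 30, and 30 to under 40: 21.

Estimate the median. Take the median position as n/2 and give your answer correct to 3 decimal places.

Cumulative frequencies: 31, 70, 100, 121
n = 121; position = n/2 = 60.5.
This falls in the class 10 to under 20: L = 10, F = 31, f = 39, h = 10.
Median ≈ 10 + ((60.5 − 31) / 39) × 10 = 17.5641

17.564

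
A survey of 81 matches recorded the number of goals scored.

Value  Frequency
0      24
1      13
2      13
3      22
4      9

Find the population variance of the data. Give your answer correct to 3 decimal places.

Values: 0, 1, 2, 3, 4
n = 81, Σfx = 141, mean = 1.7407
Σfx² = 407
Σf(x − x̄)² = Σfx² − (Σfx)²/n = 407 − 141²/81 = 161.5556
Population variance = 161.5556 / 81 = 1.9945

1.995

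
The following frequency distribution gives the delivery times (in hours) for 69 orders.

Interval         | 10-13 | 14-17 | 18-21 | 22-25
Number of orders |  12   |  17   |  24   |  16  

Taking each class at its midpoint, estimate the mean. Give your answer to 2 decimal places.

Midpoints: 11.5, 15.5, 19.5, 23.5
Σfm = 12×11.5 + 17×15.5 + 24×19.5 + 16×23.5 = 1245.5
n = Σf = 69
Mean = 1245.5 / 69 = 18.0507

18.05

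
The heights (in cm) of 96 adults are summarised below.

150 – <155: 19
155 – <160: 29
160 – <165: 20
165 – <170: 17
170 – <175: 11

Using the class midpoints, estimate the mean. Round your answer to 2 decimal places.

Midpoints: 152.5, 157.5, 162.5, 167.5, 172.5
Σfm = 19×152.5 + 29×157.5 + 20×162.5 + 17×167.5 + 11×172.5 = 15460
n = Σf = 96
Mean = 15460 / 96 = 161.0417

161.04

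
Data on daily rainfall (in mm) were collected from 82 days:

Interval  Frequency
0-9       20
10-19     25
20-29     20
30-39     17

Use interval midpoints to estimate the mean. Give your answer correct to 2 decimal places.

18.65

Midpoints: 4.5, 14.5, 24.5, 34.5
Σfm = 20×4.5 + 25×14.5 + 20×24.5 + 17×34.5 = 1529
n = Σf = 82
Mean = 1529 / 82 = 18.6463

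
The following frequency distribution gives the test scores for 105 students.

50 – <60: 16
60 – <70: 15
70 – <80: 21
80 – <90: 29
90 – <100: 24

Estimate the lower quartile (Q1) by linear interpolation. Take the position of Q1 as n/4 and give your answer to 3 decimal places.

66.833

Cumulative frequencies: 16, 31, 52, 81, 105
n = 105; position = n/4 = 26.25.
This falls in the class 60 – <70: L = 60, F = 16, f = 15, h = 10.
Lower quartile ≈ 60 + ((26.25 − 16) / 15) × 10 = 66.8333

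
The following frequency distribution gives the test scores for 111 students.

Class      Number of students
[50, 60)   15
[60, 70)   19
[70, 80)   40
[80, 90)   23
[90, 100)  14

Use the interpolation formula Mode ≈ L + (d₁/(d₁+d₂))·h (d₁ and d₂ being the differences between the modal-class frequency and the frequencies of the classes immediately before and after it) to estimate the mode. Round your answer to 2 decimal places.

75.53

Modal class: [70, 80) (highest frequency 40).
d₁ = 40 − 19 = 21, d₂ = 40 − 23 = 17
Mode ≈ 70 + (21/(21+17)) × 10 = 70 + 5.5263 = 75.5263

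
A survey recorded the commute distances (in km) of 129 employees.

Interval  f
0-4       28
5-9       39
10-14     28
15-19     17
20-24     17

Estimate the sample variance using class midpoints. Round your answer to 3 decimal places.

Midpoints: 2, 7, 12, 17, 22
n = 129, Σfm = 1328, mean = 10.2946
Σfm² = 19196
Σf(m − x̄)² = Σfm² − (Σfm)²/n = 19196 − 1328²/129 = 5524.8062
Sample variance = 5524.8062 / 128 = 43.1625

43.163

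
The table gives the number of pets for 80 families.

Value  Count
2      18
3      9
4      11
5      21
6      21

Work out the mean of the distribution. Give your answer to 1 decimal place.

Values: 2, 3, 4, 5, 6
Σfx = 18×2 + 9×3 + 11×4 + 21×5 + 21×6 = 338
n = Σf = 80
Mean = 338 / 80 = 4.2250

4.2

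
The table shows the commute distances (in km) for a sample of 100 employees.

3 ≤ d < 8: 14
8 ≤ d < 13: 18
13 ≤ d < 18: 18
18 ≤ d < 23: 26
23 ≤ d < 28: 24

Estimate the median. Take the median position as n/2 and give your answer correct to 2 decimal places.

18.00

Cumulative frequencies: 14, 32, 50, 76, 100
n = 100; position = n/2 = 50.
This falls in the class 13 ≤ d < 18: L = 13, F = 32, f = 18, h = 5.
Median ≈ 13 + ((50 − 32) / 18) × 5 = 18.0000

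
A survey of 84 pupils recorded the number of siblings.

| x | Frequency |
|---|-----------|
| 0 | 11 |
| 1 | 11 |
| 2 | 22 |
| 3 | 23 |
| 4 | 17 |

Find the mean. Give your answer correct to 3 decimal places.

Values: 0, 1, 2, 3, 4
Σfx = 11×0 + 11×1 + 22×2 + 23×3 + 17×4 = 192
n = Σf = 84
Mean = 192 / 84 = 2.2857

2.286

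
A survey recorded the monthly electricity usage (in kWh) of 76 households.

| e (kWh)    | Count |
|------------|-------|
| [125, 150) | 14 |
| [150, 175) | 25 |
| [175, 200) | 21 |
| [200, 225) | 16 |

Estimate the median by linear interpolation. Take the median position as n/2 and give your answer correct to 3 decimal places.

Cumulative frequencies: 14, 39, 60, 76
n = 76; position = n/2 = 38.
This falls in the class [150, 175): L = 150, F = 14, f = 25, h = 25.
Median ≈ 150 + ((38 − 14) / 25) × 25 = 174.0000

174.000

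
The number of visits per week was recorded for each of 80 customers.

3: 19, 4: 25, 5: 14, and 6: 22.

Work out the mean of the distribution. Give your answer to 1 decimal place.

4.5

Values: 3, 4, 5, 6
Σfx = 19×3 + 25×4 + 14×5 + 22×6 = 359
n = Σf = 80
Mean = 359 / 80 = 4.4875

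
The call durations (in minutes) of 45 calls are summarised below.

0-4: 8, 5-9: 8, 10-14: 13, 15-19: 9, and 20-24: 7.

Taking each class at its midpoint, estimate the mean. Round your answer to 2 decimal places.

11.89

Midpoints: 2, 7, 12, 17, 22
Σfm = 8×2 + 8×7 + 13×12 + 9×17 + 7×22 = 535
n = Σf = 45
Mean = 535 / 45 = 11.8889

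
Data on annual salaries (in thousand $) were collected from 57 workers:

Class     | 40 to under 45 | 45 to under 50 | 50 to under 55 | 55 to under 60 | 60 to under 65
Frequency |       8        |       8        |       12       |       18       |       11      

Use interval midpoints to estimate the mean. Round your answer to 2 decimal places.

Midpoints: 42.5, 47.5, 52.5, 57.5, 62.5
Σfm = 8×42.5 + 8×47.5 + 12×52.5 + 18×57.5 + 11×62.5 = 3072.5
n = Σf = 57
Mean = 3072.5 / 57 = 53.9035

53.90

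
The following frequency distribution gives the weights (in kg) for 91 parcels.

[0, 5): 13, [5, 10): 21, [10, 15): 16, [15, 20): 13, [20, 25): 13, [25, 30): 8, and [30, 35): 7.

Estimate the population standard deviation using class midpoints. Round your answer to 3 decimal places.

Midpoints: 2.5, 7.5, 12.5, 17.5, 22.5, 27.5, 32.5
n = 91, Σfm = 1357.5, mean = 14.9176
Σfm² = 27768.75
Σf(m − x̄)² = Σfm² − (Σfm)²/n = 27768.75 − 1357.5²/91 = 7518.1319
Population variance = 7518.1319 / 91 = 82.6168
Standard deviation = √82.6168 = 9.0894

9.089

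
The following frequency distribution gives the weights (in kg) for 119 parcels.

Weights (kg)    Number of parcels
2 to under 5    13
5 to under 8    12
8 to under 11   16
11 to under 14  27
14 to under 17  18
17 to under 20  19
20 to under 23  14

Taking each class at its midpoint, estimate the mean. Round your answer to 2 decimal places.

Midpoints: 3.5, 6.5, 9.5, 12.5, 15.5, 18.5, 21.5
Σfm = 13×3.5 + 12×6.5 + 16×9.5 + 27×12.5 + 18×15.5 + 19×18.5 + 14×21.5 = 1544.5
n = Σf = 119
Mean = 1544.5 / 119 = 12.9790

12.98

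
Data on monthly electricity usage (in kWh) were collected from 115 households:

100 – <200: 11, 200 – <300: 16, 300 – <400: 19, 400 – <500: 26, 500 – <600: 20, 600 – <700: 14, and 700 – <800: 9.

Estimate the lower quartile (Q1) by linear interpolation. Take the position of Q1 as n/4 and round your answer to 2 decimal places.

Cumulative frequencies: 11, 27, 46, 72, 92, 106, 115
n = 115; position = n/4 = 28.75.
This falls in the class 300 – <400: L = 300, F = 27, f = 19, h = 100.
Lower quartile ≈ 300 + ((28.75 − 27) / 19) × 100 = 309.2105

309.21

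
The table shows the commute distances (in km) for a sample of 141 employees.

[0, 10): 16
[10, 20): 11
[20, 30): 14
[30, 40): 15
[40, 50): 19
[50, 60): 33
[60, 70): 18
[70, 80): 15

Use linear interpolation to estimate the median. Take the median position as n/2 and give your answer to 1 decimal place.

Cumulative frequencies: 16, 27, 41, 56, 75, 108, 126, 141
n = 141; position = n/2 = 70.5.
This falls in the class [40, 50): L = 40, F = 56, f = 19, h = 10.
Median ≈ 40 + ((70.5 − 56) / 19) × 10 = 47.6316

47.6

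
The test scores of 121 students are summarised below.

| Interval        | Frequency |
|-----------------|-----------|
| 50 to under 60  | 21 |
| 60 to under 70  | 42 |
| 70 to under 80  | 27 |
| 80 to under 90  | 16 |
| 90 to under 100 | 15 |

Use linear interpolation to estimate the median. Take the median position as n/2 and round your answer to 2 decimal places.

Cumulative frequencies: 21, 63, 90, 106, 121
n = 121; position = n/2 = 60.5.
This falls in the class 60 to under 70: L = 60, F = 21, f = 42, h = 10.
Median ≈ 60 + ((60.5 − 21) / 42) × 10 = 69.4048

69.40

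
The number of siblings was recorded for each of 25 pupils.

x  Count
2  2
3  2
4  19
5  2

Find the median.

Cumulative frequencies: 2, 4, 23, 25
n = 25, so the median is the value in position (n+1)/2 = 13.
Position 13 falls at value 4.

4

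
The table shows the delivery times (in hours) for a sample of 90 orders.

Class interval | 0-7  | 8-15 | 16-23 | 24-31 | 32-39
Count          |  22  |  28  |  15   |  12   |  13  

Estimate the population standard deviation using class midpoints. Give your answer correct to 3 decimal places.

Midpoints: 3.5, 11.5, 19.5, 27.5, 35.5
n = 90, Σfm = 1483, mean = 16.4778
Σfm² = 35134.5
Σf(m − x̄)² = Σfm² − (Σfm)²/n = 35134.5 − 1483²/90 = 10697.9556
Population variance = 10697.9556 / 90 = 118.8662
Standard deviation = √118.8662 = 10.9026

10.903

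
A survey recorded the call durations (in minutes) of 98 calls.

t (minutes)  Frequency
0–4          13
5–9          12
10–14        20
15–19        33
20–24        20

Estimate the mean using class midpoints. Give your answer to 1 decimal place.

Midpoints: 2, 7, 12, 17, 22
Σfm = 13×2 + 12×7 + 20×12 + 33×17 + 20×22 = 1351
n = Σf = 98
Mean = 1351 / 98 = 13.7857

13.8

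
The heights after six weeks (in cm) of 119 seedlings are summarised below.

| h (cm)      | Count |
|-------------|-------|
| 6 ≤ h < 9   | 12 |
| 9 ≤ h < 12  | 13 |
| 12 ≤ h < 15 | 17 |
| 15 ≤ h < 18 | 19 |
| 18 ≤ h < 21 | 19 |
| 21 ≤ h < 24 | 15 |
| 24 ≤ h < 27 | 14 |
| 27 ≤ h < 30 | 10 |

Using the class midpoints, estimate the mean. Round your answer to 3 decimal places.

17.811

Midpoints: 7.5, 10.5, 13.5, 16.5, 19.5, 22.5, 25.5, 28.5
Σfm = 12×7.5 + 13×10.5 + 17×13.5 + 19×16.5 + 19×19.5 + 15×22.5 + 14×25.5 + 10×28.5 = 2119.5
n = Σf = 119
Mean = 2119.5 / 119 = 17.8109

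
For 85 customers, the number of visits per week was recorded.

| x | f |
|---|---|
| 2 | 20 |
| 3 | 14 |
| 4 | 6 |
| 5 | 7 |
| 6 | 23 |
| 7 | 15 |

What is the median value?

Cumulative frequencies: 20, 34, 40, 47, 70, 85
n = 85, so the median is the value in position (n+1)/2 = 43.
Position 43 falls at value 5.

5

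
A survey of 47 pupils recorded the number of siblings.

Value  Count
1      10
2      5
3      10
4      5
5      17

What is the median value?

Cumulative frequencies: 10, 15, 25, 30, 47
n = 47, so the median is the value in position (n+1)/2 = 24.
Position 24 falls at value 3.

3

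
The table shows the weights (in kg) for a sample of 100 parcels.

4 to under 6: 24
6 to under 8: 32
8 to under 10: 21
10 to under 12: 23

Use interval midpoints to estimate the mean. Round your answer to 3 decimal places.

Midpoints: 5, 7, 9, 11
Σfm = 24×5 + 32×7 + 21×9 + 23×11 = 786
n = Σf = 100
Mean = 786 / 100 = 7.8600

7.860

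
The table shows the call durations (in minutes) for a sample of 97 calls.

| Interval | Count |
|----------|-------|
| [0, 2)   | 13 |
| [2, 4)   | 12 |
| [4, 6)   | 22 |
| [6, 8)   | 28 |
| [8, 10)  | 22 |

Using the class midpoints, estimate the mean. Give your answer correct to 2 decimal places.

Midpoints: 1, 3, 5, 7, 9
Σfm = 13×1 + 12×3 + 22×5 + 28×7 + 22×9 = 553
n = Σf = 97
Mean = 553 / 97 = 5.7010

5.70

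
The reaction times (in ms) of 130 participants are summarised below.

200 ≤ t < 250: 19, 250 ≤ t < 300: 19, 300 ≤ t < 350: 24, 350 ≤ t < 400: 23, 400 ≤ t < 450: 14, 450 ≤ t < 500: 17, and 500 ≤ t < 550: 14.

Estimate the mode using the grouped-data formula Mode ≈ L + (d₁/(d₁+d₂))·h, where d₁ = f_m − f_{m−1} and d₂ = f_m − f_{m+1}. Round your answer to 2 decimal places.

Modal class: 300 ≤ t < 350 (highest frequency 24).
d₁ = 24 − 19 = 5, d₂ = 24 − 23 = 1
Mode ≈ 300 + (5/(5+1)) × 50 = 300 + 41.6667 = 341.6667

341.67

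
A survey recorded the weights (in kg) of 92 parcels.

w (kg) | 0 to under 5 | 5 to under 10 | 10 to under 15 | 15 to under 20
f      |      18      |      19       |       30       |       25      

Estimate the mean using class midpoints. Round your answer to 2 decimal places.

10.87

Midpoints: 2.5, 7.5, 12.5, 17.5
Σfm = 18×2.5 + 19×7.5 + 30×12.5 + 25×17.5 = 1000
n = Σf = 92
Mean = 1000 / 92 = 10.8696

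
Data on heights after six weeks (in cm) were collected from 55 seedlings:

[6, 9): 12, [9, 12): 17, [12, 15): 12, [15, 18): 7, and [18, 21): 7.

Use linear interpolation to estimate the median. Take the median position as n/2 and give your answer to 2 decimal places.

Cumulative frequencies: 12, 29, 41, 48, 55
n = 55; position = n/2 = 27.5.
This falls in the class [9, 12): L = 9, F = 12, f = 17, h = 3.
Median ≈ 9 + ((27.5 − 12) / 17) × 3 = 11.7353

11.74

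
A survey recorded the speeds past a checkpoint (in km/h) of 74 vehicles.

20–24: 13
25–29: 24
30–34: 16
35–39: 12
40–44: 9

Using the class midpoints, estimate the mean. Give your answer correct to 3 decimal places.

30.649

Midpoints: 22, 27, 32, 37, 42
Σfm = 13×22 + 24×27 + 16×32 + 12×37 + 9×42 = 2268
n = Σf = 74
Mean = 2268 / 74 = 30.6486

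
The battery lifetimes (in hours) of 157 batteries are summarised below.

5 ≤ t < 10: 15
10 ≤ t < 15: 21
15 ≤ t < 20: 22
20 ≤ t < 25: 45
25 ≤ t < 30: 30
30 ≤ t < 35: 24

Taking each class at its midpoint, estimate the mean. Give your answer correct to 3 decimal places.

21.513

Midpoints: 7.5, 12.5, 17.5, 22.5, 27.5, 32.5
Σfm = 15×7.5 + 21×12.5 + 22×17.5 + 45×22.5 + 30×27.5 + 24×32.5 = 3377.5
n = Σf = 157
Mean = 3377.5 / 157 = 21.5127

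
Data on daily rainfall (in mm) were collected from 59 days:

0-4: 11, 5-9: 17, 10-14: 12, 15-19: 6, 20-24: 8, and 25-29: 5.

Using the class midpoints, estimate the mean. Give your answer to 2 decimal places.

11.83

Midpoints: 2, 7, 12, 17, 22, 27
Σfm = 11×2 + 17×7 + 12×12 + 6×17 + 8×22 + 5×27 = 698
n = Σf = 59
Mean = 698 / 59 = 11.8305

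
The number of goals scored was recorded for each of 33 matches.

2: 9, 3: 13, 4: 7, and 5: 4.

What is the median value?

3

Cumulative frequencies: 9, 22, 29, 33
n = 33, so the median is the value in position (n+1)/2 = 17.
Position 17 falls at value 3.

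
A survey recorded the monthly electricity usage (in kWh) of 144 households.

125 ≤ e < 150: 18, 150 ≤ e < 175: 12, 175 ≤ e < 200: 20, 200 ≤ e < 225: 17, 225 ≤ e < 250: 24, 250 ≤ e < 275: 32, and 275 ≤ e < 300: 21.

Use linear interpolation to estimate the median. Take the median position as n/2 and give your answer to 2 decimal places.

230.21

Cumulative frequencies: 18, 30, 50, 67, 91, 123, 144
n = 144; position = n/2 = 72.
This falls in the class 225 ≤ e < 250: L = 225, F = 67, f = 24, h = 25.
Median ≈ 225 + ((72 − 67) / 24) × 25 = 230.2083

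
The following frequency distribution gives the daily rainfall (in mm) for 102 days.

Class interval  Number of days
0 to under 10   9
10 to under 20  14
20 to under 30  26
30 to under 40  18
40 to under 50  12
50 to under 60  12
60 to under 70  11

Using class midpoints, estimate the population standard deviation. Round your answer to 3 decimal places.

Midpoints: 5, 15, 25, 35, 45, 55, 65
n = 102, Σfm = 3450, mean = 33.8235
Σfm² = 148750
Σf(m − x̄)² = Σfm² − (Σfm)²/n = 148750 − 3450²/102 = 32058.8235
Population variance = 32058.8235 / 102 = 314.3022
Standard deviation = √314.3022 = 17.7286

17.729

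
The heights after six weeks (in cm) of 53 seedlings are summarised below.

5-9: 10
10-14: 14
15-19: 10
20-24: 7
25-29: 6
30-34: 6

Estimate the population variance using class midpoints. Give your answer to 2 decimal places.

65.49

Midpoints: 7, 12, 17, 22, 27, 32
n = 53, Σfm = 916, mean = 17.2830
Σfm² = 19302
Σf(m − x̄)² = Σfm² − (Σfm)²/n = 19302 − 916²/53 = 3470.7547
Population variance = 3470.7547 / 53 = 65.4859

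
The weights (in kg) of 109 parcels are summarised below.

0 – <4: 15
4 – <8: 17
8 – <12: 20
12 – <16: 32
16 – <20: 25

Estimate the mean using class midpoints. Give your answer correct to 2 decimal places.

11.28

Midpoints: 2, 6, 10, 14, 18
Σfm = 15×2 + 17×6 + 20×10 + 32×14 + 25×18 = 1230
n = Σf = 109
Mean = 1230 / 109 = 11.2844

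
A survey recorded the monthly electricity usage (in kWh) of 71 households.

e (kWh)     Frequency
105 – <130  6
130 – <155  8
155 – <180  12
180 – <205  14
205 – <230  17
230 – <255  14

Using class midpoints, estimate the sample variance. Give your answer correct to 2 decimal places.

1526.66

Midpoints: 117.5, 142.5, 167.5, 192.5, 217.5, 242.5
n = 71, Σfm = 13642.5, mean = 192.1479
Σfm² = 2728243.75
Σf(m − x̄)² = Σfm² − (Σfm)²/n = 2728243.75 − 13642.5²/71 = 106866.1972
Sample variance = 106866.1972 / 70 = 1526.6600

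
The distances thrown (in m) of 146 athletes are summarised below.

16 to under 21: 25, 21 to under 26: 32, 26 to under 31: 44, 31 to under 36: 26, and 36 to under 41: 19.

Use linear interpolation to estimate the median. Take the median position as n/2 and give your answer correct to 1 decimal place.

Cumulative frequencies: 25, 57, 101, 127, 146
n = 146; position = n/2 = 73.
This falls in the class 26 to under 31: L = 26, F = 57, f = 44, h = 5.
Median ≈ 26 + ((73 − 57) / 44) × 5 = 27.8182

27.8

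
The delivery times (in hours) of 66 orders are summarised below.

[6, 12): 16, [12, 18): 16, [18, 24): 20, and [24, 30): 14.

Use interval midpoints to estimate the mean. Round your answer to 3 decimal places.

17.909

Midpoints: 9, 15, 21, 27
Σfm = 16×9 + 16×15 + 20×21 + 14×27 = 1182
n = Σf = 66
Mean = 1182 / 66 = 17.9091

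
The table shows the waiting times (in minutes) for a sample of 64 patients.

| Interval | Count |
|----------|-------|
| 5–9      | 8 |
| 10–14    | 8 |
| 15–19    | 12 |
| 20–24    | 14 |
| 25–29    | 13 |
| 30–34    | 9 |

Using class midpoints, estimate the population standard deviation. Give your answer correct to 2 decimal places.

7.86

Midpoints: 7, 12, 17, 22, 27, 32
n = 64, Σfm = 1303, mean = 20.3594
Σfm² = 30481
Σf(m − x̄)² = Σfm² − (Σfm)²/n = 30481 − 1303²/64 = 3952.7344
Population variance = 3952.7344 / 64 = 61.7615
Standard deviation = √61.7615 = 7.8588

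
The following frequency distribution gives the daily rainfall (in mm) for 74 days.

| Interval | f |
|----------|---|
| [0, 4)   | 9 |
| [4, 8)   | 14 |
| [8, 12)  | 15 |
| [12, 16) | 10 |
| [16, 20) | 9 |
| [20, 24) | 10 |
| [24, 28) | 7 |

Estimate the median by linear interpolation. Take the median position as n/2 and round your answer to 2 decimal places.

Cumulative frequencies: 9, 23, 38, 48, 57, 67, 74
n = 74; position = n/2 = 37.
This falls in the class [8, 12): L = 8, F = 23, f = 15, h = 4.
Median ≈ 8 + ((37 − 23) / 15) × 4 = 11.7333

11.73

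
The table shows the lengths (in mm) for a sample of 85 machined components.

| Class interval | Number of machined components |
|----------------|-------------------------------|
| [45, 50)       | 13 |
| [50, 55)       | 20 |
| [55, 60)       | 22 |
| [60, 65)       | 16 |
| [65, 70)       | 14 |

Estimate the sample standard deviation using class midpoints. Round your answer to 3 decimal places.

6.545

Midpoints: 47.5, 52.5, 57.5, 62.5, 67.5
n = 85, Σfm = 4877.5, mean = 57.3824
Σfm² = 283481.25
Σf(m − x̄)² = Σfm² − (Σfm)²/n = 283481.25 − 4877.5²/85 = 3598.8235
Sample variance = 3598.8235 / 84 = 42.8431
Standard deviation = √42.8431 = 6.5455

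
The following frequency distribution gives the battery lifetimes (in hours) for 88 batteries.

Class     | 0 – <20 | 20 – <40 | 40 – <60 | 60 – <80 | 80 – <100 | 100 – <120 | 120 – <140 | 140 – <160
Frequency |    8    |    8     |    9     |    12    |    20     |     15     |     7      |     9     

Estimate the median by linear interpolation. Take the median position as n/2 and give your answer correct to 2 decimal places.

87.00

Cumulative frequencies: 8, 16, 25, 37, 57, 72, 79, 88
n = 88; position = n/2 = 44.
This falls in the class 80 – <100: L = 80, F = 37, f = 20, h = 20.
Median ≈ 80 + ((44 − 37) / 20) × 20 = 87.0000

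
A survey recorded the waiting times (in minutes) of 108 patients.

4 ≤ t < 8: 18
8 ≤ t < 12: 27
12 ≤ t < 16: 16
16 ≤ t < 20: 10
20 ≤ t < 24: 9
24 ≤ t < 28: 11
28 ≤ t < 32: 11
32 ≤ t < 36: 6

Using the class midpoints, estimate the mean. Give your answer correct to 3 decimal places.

Midpoints: 6, 10, 14, 18, 22, 26, 30, 34
Σfm = 18×6 + 27×10 + 16×14 + 10×18 + 9×22 + 11×26 + 11×30 + 6×34 = 1800
n = Σf = 108
Mean = 1800 / 108 = 16.6667

16.667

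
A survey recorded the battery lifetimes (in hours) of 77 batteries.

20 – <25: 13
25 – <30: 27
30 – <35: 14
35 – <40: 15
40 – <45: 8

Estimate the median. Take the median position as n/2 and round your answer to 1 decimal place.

29.7

Cumulative frequencies: 13, 40, 54, 69, 77
n = 77; position = n/2 = 38.5.
This falls in the class 25 – <30: L = 25, F = 13, f = 27, h = 5.
Median ≈ 25 + ((38.5 − 13) / 27) × 5 = 29.7222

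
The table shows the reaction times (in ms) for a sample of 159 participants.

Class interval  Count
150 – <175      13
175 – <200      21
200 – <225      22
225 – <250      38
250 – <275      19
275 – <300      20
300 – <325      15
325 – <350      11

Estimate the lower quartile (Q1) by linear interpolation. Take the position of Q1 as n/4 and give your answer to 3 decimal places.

Cumulative frequencies: 13, 34, 56, 94, 113, 133, 148, 159
n = 159; position = n/4 = 39.75.
This falls in the class 200 – <225: L = 200, F = 34, f = 22, h = 25.
Lower quartile ≈ 200 + ((39.75 − 34) / 22) × 25 = 206.5341

206.534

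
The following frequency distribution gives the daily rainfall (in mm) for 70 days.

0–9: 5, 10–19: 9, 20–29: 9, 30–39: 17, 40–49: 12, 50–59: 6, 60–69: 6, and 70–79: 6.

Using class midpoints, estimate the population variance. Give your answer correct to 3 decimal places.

382.531

Midpoints: 4.5, 14.5, 24.5, 34.5, 44.5, 54.5, 64.5, 74.5
n = 70, Σfm = 2655, mean = 37.9286
Σfm² = 127477.5
Σf(m − x̄)² = Σfm² − (Σfm)²/n = 127477.5 − 2655²/70 = 26777.1429
Population variance = 26777.1429 / 70 = 382.5306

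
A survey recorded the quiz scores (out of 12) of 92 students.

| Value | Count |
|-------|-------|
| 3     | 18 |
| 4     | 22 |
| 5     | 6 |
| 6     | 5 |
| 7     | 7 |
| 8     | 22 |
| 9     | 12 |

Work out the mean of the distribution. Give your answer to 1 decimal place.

Values: 3, 4, 5, 6, 7, 8, 9
Σfx = 18×3 + 22×4 + 6×5 + 5×6 + 7×7 + 22×8 + 12×9 = 535
n = Σf = 92
Mean = 535 / 92 = 5.8152

5.8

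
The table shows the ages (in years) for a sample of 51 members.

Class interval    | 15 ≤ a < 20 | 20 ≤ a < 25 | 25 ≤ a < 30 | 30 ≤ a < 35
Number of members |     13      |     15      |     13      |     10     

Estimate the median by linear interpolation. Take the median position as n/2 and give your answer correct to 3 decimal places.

Cumulative frequencies: 13, 28, 41, 51
n = 51; position = n/2 = 25.5.
This falls in the class 20 ≤ a < 25: L = 20, F = 13, f = 15, h = 5.
Median ≈ 20 + ((25.5 − 13) / 15) × 5 = 24.1667

24.167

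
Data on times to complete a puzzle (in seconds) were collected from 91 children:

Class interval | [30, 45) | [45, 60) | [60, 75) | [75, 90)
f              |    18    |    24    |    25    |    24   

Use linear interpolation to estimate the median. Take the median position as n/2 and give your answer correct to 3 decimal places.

62.100

Cumulative frequencies: 18, 42, 67, 91
n = 91; position = n/2 = 45.5.
This falls in the class [60, 75): L = 60, F = 42, f = 25, h = 15.
Median ≈ 60 + ((45.5 − 42) / 25) × 15 = 62.1000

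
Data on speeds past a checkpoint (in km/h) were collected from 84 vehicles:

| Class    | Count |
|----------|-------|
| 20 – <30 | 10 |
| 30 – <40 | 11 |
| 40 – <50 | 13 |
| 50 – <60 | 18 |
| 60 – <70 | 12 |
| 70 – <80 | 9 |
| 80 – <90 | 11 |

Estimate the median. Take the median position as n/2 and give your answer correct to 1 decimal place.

Cumulative frequencies: 10, 21, 34, 52, 64, 73, 84
n = 84; position = n/2 = 42.
This falls in the class 50 – <60: L = 50, F = 34, f = 18, h = 10.
Median ≈ 50 + ((42 − 34) / 18) × 10 = 54.4444

54.4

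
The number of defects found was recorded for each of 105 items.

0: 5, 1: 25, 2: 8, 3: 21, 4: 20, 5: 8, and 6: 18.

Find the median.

Cumulative frequencies: 5, 30, 38, 59, 79, 87, 105
n = 105, so the median is the value in position (n+1)/2 = 53.
Position 53 falls at value 3.

3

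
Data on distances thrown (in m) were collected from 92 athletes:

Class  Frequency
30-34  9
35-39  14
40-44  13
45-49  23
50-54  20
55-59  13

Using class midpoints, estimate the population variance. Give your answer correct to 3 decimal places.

58.897

Midpoints: 32, 37, 42, 47, 52, 57
n = 92, Σfm = 4214, mean = 45.8043
Σfm² = 198438
Σf(m − x̄)² = Σfm² − (Σfm)²/n = 198438 − 4214²/92 = 5418.4783
Population variance = 5418.4783 / 92 = 58.8965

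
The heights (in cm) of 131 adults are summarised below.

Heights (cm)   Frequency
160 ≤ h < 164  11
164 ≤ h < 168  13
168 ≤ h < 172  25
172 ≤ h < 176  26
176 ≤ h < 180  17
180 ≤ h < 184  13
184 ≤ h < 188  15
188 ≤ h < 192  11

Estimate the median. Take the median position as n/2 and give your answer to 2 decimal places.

174.54

Cumulative frequencies: 11, 24, 49, 75, 92, 105, 120, 131
n = 131; position = n/2 = 65.5.
This falls in the class 172 ≤ h < 176: L = 172, F = 49, f = 26, h = 4.
Median ≈ 172 + ((65.5 − 49) / 26) × 4 = 174.5385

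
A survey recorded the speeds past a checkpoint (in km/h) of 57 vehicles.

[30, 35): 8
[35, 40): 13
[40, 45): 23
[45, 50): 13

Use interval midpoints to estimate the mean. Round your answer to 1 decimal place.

Midpoints: 32.5, 37.5, 42.5, 47.5
Σfm = 8×32.5 + 13×37.5 + 23×42.5 + 13×47.5 = 2342.5
n = Σf = 57
Mean = 2342.5 / 57 = 41.0965

41.1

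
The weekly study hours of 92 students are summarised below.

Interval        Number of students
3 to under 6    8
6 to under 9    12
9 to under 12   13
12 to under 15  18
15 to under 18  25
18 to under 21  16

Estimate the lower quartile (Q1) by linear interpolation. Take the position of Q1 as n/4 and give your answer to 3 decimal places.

Cumulative frequencies: 8, 20, 33, 51, 76, 92
n = 92; position = n/4 = 23.
This falls in the class 9 to under 12: L = 9, F = 20, f = 13, h = 3.
Lower quartile ≈ 9 + ((23 − 20) / 13) × 3 = 9.6923

9.692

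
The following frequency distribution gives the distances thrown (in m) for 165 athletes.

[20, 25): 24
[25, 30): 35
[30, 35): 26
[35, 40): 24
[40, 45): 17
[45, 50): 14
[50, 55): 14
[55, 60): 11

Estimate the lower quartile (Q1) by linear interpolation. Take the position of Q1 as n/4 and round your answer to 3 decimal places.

27.464

Cumulative frequencies: 24, 59, 85, 109, 126, 140, 154, 165
n = 165; position = n/4 = 41.25.
This falls in the class [25, 30): L = 25, F = 24, f = 35, h = 5.
Lower quartile ≈ 25 + ((41.25 − 24) / 35) × 5 = 27.4643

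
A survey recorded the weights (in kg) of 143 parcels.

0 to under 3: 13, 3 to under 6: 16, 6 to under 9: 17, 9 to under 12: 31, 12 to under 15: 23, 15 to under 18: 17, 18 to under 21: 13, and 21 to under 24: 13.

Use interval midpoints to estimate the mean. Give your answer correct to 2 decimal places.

Midpoints: 1.5, 4.5, 7.5, 10.5, 13.5, 16.5, 19.5, 22.5
Σfm = 13×1.5 + 16×4.5 + 17×7.5 + 31×10.5 + 23×13.5 + 17×16.5 + 13×19.5 + 13×22.5 = 1681.5
n = Σf = 143
Mean = 1681.5 / 143 = 11.7587

11.76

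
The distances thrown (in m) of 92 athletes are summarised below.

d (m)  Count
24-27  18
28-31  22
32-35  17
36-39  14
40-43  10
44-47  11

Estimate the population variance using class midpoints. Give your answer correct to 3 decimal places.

Midpoints: 25.5, 29.5, 33.5, 37.5, 41.5, 45.5
n = 92, Σfm = 3118, mean = 33.8913
Σfm² = 109611
Σf(m − x̄)² = Σfm² − (Σfm)²/n = 109611 − 3118²/92 = 3937.9130
Population variance = 3937.9130 / 92 = 42.8034

42.803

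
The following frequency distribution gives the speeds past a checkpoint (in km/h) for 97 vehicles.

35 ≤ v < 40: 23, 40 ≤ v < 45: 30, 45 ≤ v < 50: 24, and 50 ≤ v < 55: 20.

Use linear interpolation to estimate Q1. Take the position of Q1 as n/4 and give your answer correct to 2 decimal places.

Cumulative frequencies: 23, 53, 77, 97
n = 97; position = n/4 = 24.25.
This falls in the class 40 ≤ v < 45: L = 40, F = 23, f = 30, h = 5.
Lower quartile ≈ 40 + ((24.25 − 23) / 30) × 5 = 40.2083

40.21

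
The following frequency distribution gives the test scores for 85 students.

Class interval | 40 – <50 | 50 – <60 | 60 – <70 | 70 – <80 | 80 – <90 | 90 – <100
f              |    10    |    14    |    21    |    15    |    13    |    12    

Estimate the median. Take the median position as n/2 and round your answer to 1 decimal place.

Cumulative frequencies: 10, 24, 45, 60, 73, 85
n = 85; position = n/2 = 42.5.
This falls in the class 60 – <70: L = 60, F = 24, f = 21, h = 10.
Median ≈ 60 + ((42.5 − 24) / 21) × 10 = 68.8095

68.8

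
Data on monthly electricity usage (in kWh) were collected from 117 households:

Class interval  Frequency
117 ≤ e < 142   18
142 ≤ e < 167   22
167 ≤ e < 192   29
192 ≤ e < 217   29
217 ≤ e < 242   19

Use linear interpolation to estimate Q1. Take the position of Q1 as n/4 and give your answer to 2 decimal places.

Cumulative frequencies: 18, 40, 69, 98, 117
n = 117; position = n/4 = 29.25.
This falls in the class 142 ≤ e < 167: L = 142, F = 18, f = 22, h = 25.
Lower quartile ≈ 142 + ((29.25 − 18) / 22) × 25 = 154.7841

154.78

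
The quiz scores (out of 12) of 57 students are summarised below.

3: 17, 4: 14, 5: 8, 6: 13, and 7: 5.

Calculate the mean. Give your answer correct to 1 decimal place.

4.6

Values: 3, 4, 5, 6, 7
Σfx = 17×3 + 14×4 + 8×5 + 13×6 + 5×7 = 260
n = Σf = 57
Mean = 260 / 57 = 4.5614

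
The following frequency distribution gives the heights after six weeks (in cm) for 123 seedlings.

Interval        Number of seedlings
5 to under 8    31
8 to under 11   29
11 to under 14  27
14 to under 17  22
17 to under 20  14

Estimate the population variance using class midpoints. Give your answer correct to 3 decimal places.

Midpoints: 6.5, 9.5, 12.5, 15.5, 18.5
n = 123, Σfm = 1414.5, mean = 11.5000
Σfm² = 18222.75
Σf(m − x̄)² = Σfm² − (Σfm)²/n = 18222.75 − 1414.5²/123 = 1956.0000
Population variance = 1956.0000 / 123 = 15.9024

15.902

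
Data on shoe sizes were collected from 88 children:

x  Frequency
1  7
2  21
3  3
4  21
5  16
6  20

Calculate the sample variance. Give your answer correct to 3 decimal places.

2.815

Values: 1, 2, 3, 4, 5, 6
n = 88, Σfx = 342, mean = 3.8864
Σfx² = 1574
Σf(x − x̄)² = Σfx² − (Σfx)²/n = 1574 − 342²/88 = 244.8636
Sample variance = 244.8636 / 87 = 2.8145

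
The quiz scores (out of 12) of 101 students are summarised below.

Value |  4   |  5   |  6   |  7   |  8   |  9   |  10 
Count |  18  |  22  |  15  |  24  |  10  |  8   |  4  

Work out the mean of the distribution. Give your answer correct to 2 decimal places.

Values: 4, 5, 6, 7, 8, 9, 10
Σfx = 18×4 + 22×5 + 15×6 + 24×7 + 10×8 + 8×9 + 4×10 = 632
n = Σf = 101
Mean = 632 / 101 = 6.2574

6.26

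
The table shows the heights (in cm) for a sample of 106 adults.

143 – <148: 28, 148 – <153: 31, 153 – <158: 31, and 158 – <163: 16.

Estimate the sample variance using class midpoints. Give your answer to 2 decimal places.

Midpoints: 145.5, 150.5, 155.5, 160.5
n = 106, Σfm = 16128, mean = 152.1509
Σfm² = 2456676.5
Σf(m − x̄)² = Σfm² − (Σfm)²/n = 2456676.5 − 16128²/106 = 2786.0849
Sample variance = 2786.0849 / 105 = 26.5341

26.53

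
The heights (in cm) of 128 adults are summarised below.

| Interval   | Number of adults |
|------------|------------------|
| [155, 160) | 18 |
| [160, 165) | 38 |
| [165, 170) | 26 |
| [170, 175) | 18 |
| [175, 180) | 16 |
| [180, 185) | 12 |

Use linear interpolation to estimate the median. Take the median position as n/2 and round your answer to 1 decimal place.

166.5

Cumulative frequencies: 18, 56, 82, 100, 116, 128
n = 128; position = n/2 = 64.
This falls in the class [165, 170): L = 165, F = 56, f = 26, h = 5.
Median ≈ 165 + ((64 − 56) / 26) × 5 = 166.5385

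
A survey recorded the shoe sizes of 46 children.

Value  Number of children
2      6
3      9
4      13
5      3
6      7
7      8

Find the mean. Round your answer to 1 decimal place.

Values: 2, 3, 4, 5, 6, 7
Σfx = 6×2 + 9×3 + 13×4 + 3×5 + 7×6 + 8×7 = 204
n = Σf = 46
Mean = 204 / 46 = 4.4348

4.4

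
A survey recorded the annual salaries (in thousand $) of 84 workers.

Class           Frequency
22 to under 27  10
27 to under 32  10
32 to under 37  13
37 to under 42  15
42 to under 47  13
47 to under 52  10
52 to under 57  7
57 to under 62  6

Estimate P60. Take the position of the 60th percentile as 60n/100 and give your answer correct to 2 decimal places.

Cumulative frequencies: 10, 20, 33, 48, 61, 71, 78, 84
n = 84; position = 60n/100 = 50.4.
This falls in the class 42 to under 47: L = 42, F = 48, f = 13, h = 5.
60th percentile ≈ 42 + ((50.4 − 48) / 13) × 5 = 42.9231

42.92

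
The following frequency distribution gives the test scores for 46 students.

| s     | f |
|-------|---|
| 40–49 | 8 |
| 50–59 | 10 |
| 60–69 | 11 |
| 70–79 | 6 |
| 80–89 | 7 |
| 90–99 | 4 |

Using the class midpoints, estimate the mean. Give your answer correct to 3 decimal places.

65.804

Midpoints: 44.5, 54.5, 64.5, 74.5, 84.5, 94.5
Σfm = 8×44.5 + 10×54.5 + 11×64.5 + 6×74.5 + 7×84.5 + 4×94.5 = 3027
n = Σf = 46
Mean = 3027 / 46 = 65.8043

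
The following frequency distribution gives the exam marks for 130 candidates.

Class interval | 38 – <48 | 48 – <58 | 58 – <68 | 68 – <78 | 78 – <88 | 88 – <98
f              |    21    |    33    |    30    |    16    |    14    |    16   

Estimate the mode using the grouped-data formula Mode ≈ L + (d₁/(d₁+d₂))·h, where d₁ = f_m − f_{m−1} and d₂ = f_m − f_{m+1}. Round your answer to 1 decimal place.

56.0

Modal class: 48 – <58 (highest frequency 33).
d₁ = 33 − 21 = 12, d₂ = 33 − 30 = 3
Mode ≈ 48 + (12/(12+3)) × 10 = 48 + 8.0000 = 56.0000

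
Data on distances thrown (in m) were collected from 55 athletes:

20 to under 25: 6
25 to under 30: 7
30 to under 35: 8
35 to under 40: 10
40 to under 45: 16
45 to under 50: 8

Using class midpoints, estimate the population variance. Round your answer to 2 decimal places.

62.20

Midpoints: 22.5, 27.5, 32.5, 37.5, 42.5, 47.5
n = 55, Σfm = 2022.5, mean = 36.7727
Σfm² = 77793.75
Σf(m − x̄)² = Σfm² − (Σfm)²/n = 77793.75 − 2022.5²/55 = 3420.9091
Population variance = 3420.9091 / 55 = 62.1983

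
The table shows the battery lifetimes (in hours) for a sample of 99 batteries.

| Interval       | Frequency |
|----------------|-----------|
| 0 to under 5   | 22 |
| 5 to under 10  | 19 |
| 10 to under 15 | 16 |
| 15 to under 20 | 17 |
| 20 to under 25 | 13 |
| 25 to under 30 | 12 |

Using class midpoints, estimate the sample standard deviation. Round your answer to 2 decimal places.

8.47

Midpoints: 2.5, 7.5, 12.5, 17.5, 22.5, 27.5
n = 99, Σfm = 1317.5, mean = 13.3081
Σfm² = 24568.75
Σf(m − x̄)² = Σfm² − (Σfm)²/n = 24568.75 − 1317.5²/99 = 7035.3535
Sample variance = 7035.3535 / 98 = 71.7893
Standard deviation = √71.7893 = 8.4729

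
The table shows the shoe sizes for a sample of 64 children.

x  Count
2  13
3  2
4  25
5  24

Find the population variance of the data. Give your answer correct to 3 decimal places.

Values: 2, 3, 4, 5
n = 64, Σfx = 252, mean = 3.9375
Σfx² = 1070
Σf(x − x̄)² = Σfx² − (Σfx)²/n = 1070 − 252²/64 = 77.7500
Population variance = 77.7500 / 64 = 1.2148

1.215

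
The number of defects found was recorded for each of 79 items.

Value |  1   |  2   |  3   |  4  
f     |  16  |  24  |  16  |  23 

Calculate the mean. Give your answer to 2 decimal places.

Values: 1, 2, 3, 4
Σfx = 16×1 + 24×2 + 16×3 + 23×4 = 204
n = Σf = 79
Mean = 204 / 79 = 2.5823

2.58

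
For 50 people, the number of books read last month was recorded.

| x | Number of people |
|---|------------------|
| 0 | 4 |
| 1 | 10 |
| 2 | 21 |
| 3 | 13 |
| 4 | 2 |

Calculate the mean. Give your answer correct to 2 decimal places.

1.98

Values: 0, 1, 2, 3, 4
Σfx = 4×0 + 10×1 + 21×2 + 13×3 + 2×4 = 99
n = Σf = 50
Mean = 99 / 50 = 1.9800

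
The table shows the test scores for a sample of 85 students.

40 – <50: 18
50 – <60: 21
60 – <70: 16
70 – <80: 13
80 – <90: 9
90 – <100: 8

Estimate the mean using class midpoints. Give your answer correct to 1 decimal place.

64.8

Midpoints: 45, 55, 65, 75, 85, 95
Σfm = 18×45 + 21×55 + 16×65 + 13×75 + 9×85 + 8×95 = 5505
n = Σf = 85
Mean = 5505 / 85 = 64.7647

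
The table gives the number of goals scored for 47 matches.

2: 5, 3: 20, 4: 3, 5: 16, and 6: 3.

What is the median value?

3

Cumulative frequencies: 5, 25, 28, 44, 47
n = 47, so the median is the value in position (n+1)/2 = 24.
Position 24 falls at value 3.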